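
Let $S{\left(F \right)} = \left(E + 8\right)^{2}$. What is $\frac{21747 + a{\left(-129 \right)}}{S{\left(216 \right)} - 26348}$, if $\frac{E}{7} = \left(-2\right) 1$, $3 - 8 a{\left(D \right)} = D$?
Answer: $- \frac{3957}{4784} \approx -0.82713$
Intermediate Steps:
$a{\left(D \right)} = \frac{3}{8} - \frac{D}{8}$
$E = -14$ ($E = 7 \left(\left(-2\right) 1\right) = 7 \left(-2\right) = -14$)
$S{\left(F \right)} = 36$ ($S{\left(F \right)} = \left(-14 + 8\right)^{2} = \left(-6\right)^{2} = 36$)
$\frac{21747 + a{\left(-129 \right)}}{S{\left(216 \right)} - 26348} = \frac{21747 + \left(\frac{3}{8} - - \frac{129}{8}\right)}{36 - 26348} = \frac{21747 + \left(\frac{3}{8} + \frac{129}{8}\right)}{-26312} = \left(21747 + \frac{33}{2}\right) \left(- \frac{1}{26312}\right) = \frac{43527}{2} \left(- \frac{1}{26312}\right) = - \frac{3957}{4784}$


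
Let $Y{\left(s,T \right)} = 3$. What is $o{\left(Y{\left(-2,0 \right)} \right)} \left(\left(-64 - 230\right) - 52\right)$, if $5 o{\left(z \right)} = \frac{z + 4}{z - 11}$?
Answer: $\frac{1211}{20} \approx 60.55$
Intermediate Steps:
$o{\left(z \right)} = \frac{4 + z}{5 \left(-11 + z\right)}$ ($o{\left(z \right)} = \frac{\left(z + 4\right) \frac{1}{z - 11}}{5} = \frac{\left(4 + z\right) \frac{1}{-11 + z}}{5} = \frac{\frac{1}{-11 + z} \left(4 + z\right)}{5} = \frac{4 + z}{5 \left(-11 + z\right)}$)
$o{\left(Y{\left(-2,0 \right)} \right)} \left(\left(-64 - 230\right) - 52\right) = \frac{4 + 3}{5 \left(-11 + 3\right)} \left(\left(-64 - 230\right) - 52\right) = \frac{1}{5} \frac{1}{-8} \cdot 7 \left(-294 - 52\right) = \frac{1}{5} \left(- \frac{1}{8}\right) 7 \left(-346\right) = \left(- \frac{7}{40}\right) \left(-346\right) = \frac{1211}{20}$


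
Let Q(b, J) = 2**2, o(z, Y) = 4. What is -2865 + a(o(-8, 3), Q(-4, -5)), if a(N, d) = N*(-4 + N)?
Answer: -2865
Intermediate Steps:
Q(b, J) = 4
-2865 + a(o(-8, 3), Q(-4, -5)) = -2865 + 4*(-4 + 4) = -2865 + 4*0 = -2865 + 0 = -2865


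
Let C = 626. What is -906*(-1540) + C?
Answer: 1395866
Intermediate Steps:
-906*(-1540) + C = -906*(-1540) + 626 = 1395240 + 626 = 1395866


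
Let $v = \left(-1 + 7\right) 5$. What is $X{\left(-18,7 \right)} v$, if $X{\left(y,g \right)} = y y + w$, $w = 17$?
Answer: $10230$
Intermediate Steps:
$X{\left(y,g \right)} = 17 + y^{2}$ ($X{\left(y,g \right)} = y y + 17 = y^{2} + 17 = 17 + y^{2}$)
$v = 30$ ($v = 6 \cdot 5 = 30$)
$X{\left(-18,7 \right)} v = \left(17 + \left(-18\right)^{2}\right) 30 = \left(17 + 324\right) 30 = 341 \cdot 30 = 10230$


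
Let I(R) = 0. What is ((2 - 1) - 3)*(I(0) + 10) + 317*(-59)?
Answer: -18723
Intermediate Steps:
((2 - 1) - 3)*(I(0) + 10) + 317*(-59) = ((2 - 1) - 3)*(0 + 10) + 317*(-59) = (1 - 3)*10 - 18703 = -2*10 - 18703 = -20 - 18703 = -18723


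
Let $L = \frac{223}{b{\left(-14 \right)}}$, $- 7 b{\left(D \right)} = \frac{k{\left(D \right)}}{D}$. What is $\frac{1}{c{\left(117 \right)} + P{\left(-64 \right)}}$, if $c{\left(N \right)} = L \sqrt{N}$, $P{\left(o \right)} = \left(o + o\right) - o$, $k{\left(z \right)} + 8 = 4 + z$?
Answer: $\frac{576}{1552154413} - \frac{32781 \sqrt{13}}{1552154413} \approx -7.5777 \cdot 10^{-5}$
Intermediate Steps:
$k{\left(z \right)} = -4 + z$ ($k{\left(z \right)} = -8 + \left(4 + z\right) = -4 + z$)
$b{\left(D \right)} = - \frac{-4 + D}{7 D}$ ($b{\left(D \right)} = - \frac{\left(-4 + D\right) \frac{1}{D}}{7} = - \frac{\frac{1}{D} \left(-4 + D\right)}{7} = - \frac{-4 + D}{7 D}$)
$P{\left(o \right)} = o$ ($P{\left(o \right)} = 2 o - o = o$)
$L = - \frac{10927}{9}$ ($L = \frac{223}{\frac{1}{7} \frac{1}{-14} \left(4 - -14\right)} = \frac{223}{\frac{1}{7} \left(- \frac{1}{14}\right) \left(4 + 14\right)} = \frac{223}{\frac{1}{7} \left(- \frac{1}{14}\right) 18} = \frac{223}{- \frac{9}{49}} = 223 \left(- \frac{49}{9}\right) = - \frac{10927}{9} \approx -1214.1$)
$c{\left(N \right)} = - \frac{10927 \sqrt{N}}{9}$
$\frac{1}{c{\left(117 \right)} + P{\left(-64 \right)}} = \frac{1}{- \frac{10927 \sqrt{117}}{9} - 64} = \frac{1}{- \frac{10927 \cdot 3 \sqrt{13}}{9} - 64} = \frac{1}{- \frac{10927 \sqrt{13}}{3} - 64} = \frac{1}{-64 - \frac{10927 \sqrt{13}}{3}}$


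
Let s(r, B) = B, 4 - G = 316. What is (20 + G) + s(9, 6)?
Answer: -286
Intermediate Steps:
G = -312 (G = 4 - 1*316 = 4 - 316 = -312)
(20 + G) + s(9, 6) = (20 - 312) + 6 = -292 + 6 = -286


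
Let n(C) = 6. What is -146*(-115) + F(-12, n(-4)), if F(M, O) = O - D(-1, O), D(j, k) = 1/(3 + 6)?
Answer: 151163/9 ≈ 16796.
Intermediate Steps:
D(j, k) = 1/9
F(M, O) = -1/9 + O (F(M, O) = O - 1*1/9 = O - 1/9 = -1/9 + O)
-146*(-115) + F(-12, n(-4)) = -146*(-115) + (-1/9 + 6) = 16790 + 53/9 = 151163/9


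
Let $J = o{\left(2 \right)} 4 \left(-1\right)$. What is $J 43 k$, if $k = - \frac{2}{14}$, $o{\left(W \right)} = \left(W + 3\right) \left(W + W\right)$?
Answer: $\frac{3440}{7} \approx 491.43$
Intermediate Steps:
$o{\left(W \right)} = 2 W \left(3 + W\right)$ ($o{\left(W \right)} = \left(3 + W\right) 2 W = 2 W \left(3 + W\right)$)
$J = -80$ ($J = 2 \cdot 2 \left(3 + 2\right) 4 \left(-1\right) = 2 \cdot 2 \cdot 5 \cdot 4 \left(-1\right) = 20 \cdot 4 \left(-1\right) = 80 \left(-1\right) = -80$)
$k = - \frac{1}{7}$ ($k = \left(-2\right) \frac{1}{14} = - \frac{1}{7} \approx -0.14286$)
$J 43 k = \left(-80\right) 43 \left(- \frac{1}{7}\right) = \left(-3440\right) \left(- \frac{1}{7}\right) = \frac{3440}{7}$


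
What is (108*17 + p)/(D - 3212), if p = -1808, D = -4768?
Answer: -1/285 ≈ -0.0035088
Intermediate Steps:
(108*17 + p)/(D - 3212) = (108*17 - 1808)/(-4768 - 3212) = (1836 - 1808)/(-7980) = 28*(-1/7980) = -1/285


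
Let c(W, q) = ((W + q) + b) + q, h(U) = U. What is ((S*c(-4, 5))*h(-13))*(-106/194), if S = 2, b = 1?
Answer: 9646/97 ≈ 99.443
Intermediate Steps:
c(W, q) = 1 + W + 2*q (c(W, q) = ((W + q) + 1) + q = (1 + W + q) + q = 1 + W + 2*q)
((S*c(-4, 5))*h(-13))*(-106/194) = ((2*(1 - 4 + 2*5))*(-13))*(-106/194) = ((2*(1 - 4 + 10))*(-13))*(-106*1/194) = ((2*7)*(-13))*(-53/97) = (14*(-13))*(-53/97) = -182*(-53/97) = 9646/97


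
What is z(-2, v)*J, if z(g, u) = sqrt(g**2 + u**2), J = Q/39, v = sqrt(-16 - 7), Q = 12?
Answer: 4*I*sqrt(19)/13 ≈ 1.3412*I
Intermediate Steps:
v = I*sqrt(23) (v = sqrt(-23) = I*sqrt(23) ≈ 4.7958*I)
J = 4/13 (J = 12/39 = 12*(1/39) = 4/13 ≈ 0.30769)
z(-2, v)*J = sqrt((-2)**2 + (I*sqrt(23))**2)*(4/13) = sqrt(4 - 23)*(4/13) = sqrt(-19)*(4/13) = (I*sqrt(19))*(4/13) = 4*I*sqrt(19)/13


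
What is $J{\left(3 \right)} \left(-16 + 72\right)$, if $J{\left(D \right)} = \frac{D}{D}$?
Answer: $56$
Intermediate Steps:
$J{\left(D \right)} = 1$
$J{\left(3 \right)} \left(-16 + 72\right) = 1 \left(-16 + 72\right) = 1 \cdot 56 = 56$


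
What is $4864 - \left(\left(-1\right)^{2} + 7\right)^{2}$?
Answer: $4800$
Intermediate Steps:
$4864 - \left(\left(-1\right)^{2} + 7\right)^{2} = 4864 - \left(1 + 7\right)^{2} = 4864 - 8^{2} = 4864 - 64 = 4800$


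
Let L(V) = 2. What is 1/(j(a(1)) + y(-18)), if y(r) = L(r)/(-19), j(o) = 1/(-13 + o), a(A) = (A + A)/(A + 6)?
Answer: -1691/311 ≈ -5.4373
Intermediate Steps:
a(A) = 2*A/(6 + A) (a(A) = (2*A)/(6 + A) = 2*A/(6 + A))
y(r) = -2/19 (y(r) = 2/(-19) = 2*(-1/19) = -2/19)
1/(j(a(1)) + y(-18)) = 1/(1/(-13 + 2*1/(6 + 1)) - 2/19) = 1/(1/(-13 + 2*1/7) - 2/19) = 1/(1/(-13 + 2*1*(⅐)) - 2/19) = 1/(1/(-13 + 2/7) - 2/19) = 1/(1/(-89/7) - 2/19) = 1/(-7/89 - 2/19) = 1/(-311/1691) = -1691/311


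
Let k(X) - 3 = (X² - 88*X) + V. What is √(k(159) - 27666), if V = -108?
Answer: I*√16482 ≈ 128.38*I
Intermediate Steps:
k(X) = -105 + X² - 88*X (k(X) = 3 + ((X² - 88*X) - 108) = 3 + (-108 + X² - 88*X) = -105 + X² - 88*X)
√(k(159) - 27666) = √((-105 + 159² - 88*159) - 27666) = √((-105 + 25281 - 13992) - 27666) = √(11184 - 27666) = √(-16482) = I*√16482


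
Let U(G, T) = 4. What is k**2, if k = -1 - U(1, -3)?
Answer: 25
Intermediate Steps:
k = -5 (k = -1 - 1*4 = -1 - 4 = -5)
k**2 = (-5)**2 = 25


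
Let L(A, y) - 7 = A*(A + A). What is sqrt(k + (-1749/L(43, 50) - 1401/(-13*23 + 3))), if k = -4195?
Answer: I*sqrt(140006421450870)/182780 ≈ 64.736*I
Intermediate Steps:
L(A, y) = 7 + 2*A**2 (L(A, y) = 7 + A*(A + A) = 7 + A*(2*A) = 7 + 2*A**2)
sqrt(k + (-1749/L(43, 50) - 1401/(-13*23 + 3))) = sqrt(-4195 + (-1749/(7 + 2*43**2) - 1401/(-13*23 + 3))) = sqrt(-4195 + (-1749/(7 + 2*1849) - 1401/(-299 + 3))) = sqrt(-4195 + (-1749/(7 + 3698) - 1401/(-296))) = sqrt(-4195 + (-1749/3705 - 1401*(-1/296))) = sqrt(-4195 + (-1749*1/3705 + 1401/296)) = sqrt(-4195 + (-583/1235 + 1401/296)) = sqrt(-4195 + 1557667/365560) = sqrt(-1531966533/365560) = I*sqrt(140006421450870)/182780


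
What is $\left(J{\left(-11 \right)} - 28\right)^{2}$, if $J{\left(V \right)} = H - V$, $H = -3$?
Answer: $400$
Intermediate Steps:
$J{\left(V \right)} = -3 - V$
$\left(J{\left(-11 \right)} - 28\right)^{2} = \left(\left(-3 - -11\right) - 28\right)^{2} = \left(\left(-3 + 11\right) - 28\right)^{2} = \left(8 - 28\right)^{2} = \left(-20\right)^{2} = 400$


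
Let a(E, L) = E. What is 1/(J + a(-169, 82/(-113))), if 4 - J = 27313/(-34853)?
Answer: -2681/440264 ≈ -0.0060895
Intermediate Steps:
J = 12825/2681 (J = 4 - 27313/(-34853) = 4 - 27313*(-1)/34853 = 4 - 1*(-2101/2681) = 4 + 2101/2681 = 12825/2681 ≈ 4.7837)
1/(J + a(-169, 82/(-113))) = 1/(12825/2681 - 169) = 1/(-440264/2681) = -2681/440264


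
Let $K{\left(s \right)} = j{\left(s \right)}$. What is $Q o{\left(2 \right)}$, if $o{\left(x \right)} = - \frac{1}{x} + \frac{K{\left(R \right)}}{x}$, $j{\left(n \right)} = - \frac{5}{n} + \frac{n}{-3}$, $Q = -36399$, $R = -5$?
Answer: $- \frac{60665}{2} \approx -30333.0$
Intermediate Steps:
$j{\left(n \right)} = - \frac{5}{n} - \frac{n}{3}$ ($j{\left(n \right)} = - \frac{5}{n} + n \left(- \frac{1}{3}\right) = - \frac{5}{n} - \frac{n}{3}$)
$K{\left(s \right)} = - \frac{5}{s} - \frac{s}{3}$
$o{\left(x \right)} = \frac{5}{3 x}$ ($o{\left(x \right)} = - \frac{1}{x} + \frac{- \frac{5}{-5} - - \frac{5}{3}}{x} = - \frac{1}{x} + \frac{\left(-5\right) \left(- \frac{1}{5}\right) + \frac{5}{3}}{x} = - \frac{1}{x} + \frac{1 + \frac{5}{3}}{x} = - \frac{1}{x} + \frac{8}{3 x} = \frac{5}{3 x}$)
$Q o{\left(2 \right)} = - 36399 \frac{5}{3 \cdot 2} = - 36399 \cdot \frac{5}{3} \cdot \frac{1}{2} = \left(-36399\right) \frac{5}{6} = - \frac{60665}{2}$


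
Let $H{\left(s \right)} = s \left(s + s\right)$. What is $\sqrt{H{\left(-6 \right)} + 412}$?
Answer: $22$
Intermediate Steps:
$H{\left(s \right)} = 2 s^{2}$ ($H{\left(s \right)} = s 2 s = 2 s^{2}$)
$\sqrt{H{\left(-6 \right)} + 412} = \sqrt{2 \left(-6\right)^{2} + 412} = \sqrt{2 \cdot 36 + 412} = \sqrt{72 + 412} = \sqrt{484} = 22$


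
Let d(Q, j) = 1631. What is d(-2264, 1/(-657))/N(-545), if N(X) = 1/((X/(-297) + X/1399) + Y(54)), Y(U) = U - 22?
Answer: 22665494866/415503 ≈ 54550.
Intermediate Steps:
Y(U) = -22 + U
N(X) = 1/(32 - 1102*X/415503) (N(X) = 1/((X/(-297) + X/1399) + (-22 + 54)) = 1/((X*(-1/297) + X*(1/1399)) + 32) = 1/((-X/297 + X/1399) + 32) = 1/(-1102*X/415503 + 32) = 1/(32 - 1102*X/415503))
d(-2264, 1/(-657))/N(-545) = 1631/((-415503/(-13296096 + 1102*(-545)))) = 1631/((-415503/(-13296096 - 600590))) = 1631/((-415503/(-13896686))) = 1631/((-415503*(-1/13896686))) = 1631/(415503/13896686) = 1631*(13896686/415503) = 22665494866/415503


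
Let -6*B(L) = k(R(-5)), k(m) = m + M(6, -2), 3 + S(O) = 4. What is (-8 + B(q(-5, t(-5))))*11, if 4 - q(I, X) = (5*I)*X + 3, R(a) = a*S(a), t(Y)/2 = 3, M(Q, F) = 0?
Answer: -473/6 ≈ -78.833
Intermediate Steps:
t(Y) = 6 (t(Y) = 2*3 = 6)
S(O) = 1 (S(O) = -3 + 4 = 1)
R(a) = a (R(a) = a*1 = a)
q(I, X) = 1 - 5*I*X (q(I, X) = 4 - ((5*I)*X + 3) = 4 - (5*I*X + 3) = 4 - (3 + 5*I*X) = 4 + (-3 - 5*I*X) = 1 - 5*I*X)
k(m) = m (k(m) = m + 0 = m)
B(L) = ⅚ (B(L) = -⅙*(-5) = ⅚)
(-8 + B(q(-5, t(-5))))*11 = (-8 + ⅚)*11 = -43/6*11 = -473/6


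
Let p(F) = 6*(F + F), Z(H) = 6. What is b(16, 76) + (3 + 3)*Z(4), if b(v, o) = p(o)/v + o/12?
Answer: 298/3 ≈ 99.333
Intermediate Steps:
p(F) = 12*F (p(F) = 6*(2*F) = 12*F)
b(v, o) = o/12 + 12*o/v (b(v, o) = (12*o)/v + o/12 = 12*o/v + o*(1/12) = 12*o/v + o/12 = o/12 + 12*o/v)
b(16, 76) + (3 + 3)*Z(4) = (1/12)*76*(144 + 16)/16 + (3 + 3)*6 = (1/12)*76*(1/16)*160 + 6*6 = 190/3 + 36 = 298/3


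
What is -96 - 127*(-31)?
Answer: 3841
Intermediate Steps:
-96 - 127*(-31) = -96 + 3937 = 3841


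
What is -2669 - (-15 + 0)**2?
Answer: -2894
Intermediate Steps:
-2669 - (-15 + 0)**2 = -2669 - 1*(-15)**2 = -2669 - 1*225 = -2669 - 225 = -2894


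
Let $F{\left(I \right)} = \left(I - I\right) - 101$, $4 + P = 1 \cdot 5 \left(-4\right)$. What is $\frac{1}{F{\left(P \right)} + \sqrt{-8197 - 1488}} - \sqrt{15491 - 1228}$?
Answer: $- \frac{101}{19886} - \sqrt{14263} - \frac{i \sqrt{9685}}{19886} \approx -119.43 - 0.0049488 i$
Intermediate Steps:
$P = -24$ ($P = -4 + 1 \cdot 5 \left(-4\right) = -4 + 5 \left(-4\right) = -4 - 20 = -24$)
$F{\left(I \right)} = -101$ ($F{\left(I \right)} = 0 - 101 = -101$)
$\frac{1}{F{\left(P \right)} + \sqrt{-8197 - 1488}} - \sqrt{15491 - 1228} = \frac{1}{-101 + \sqrt{-8197 - 1488}} - \sqrt{15491 - 1228} = \frac{1}{-101 + \sqrt{-9685}} - \sqrt{14263} = \frac{1}{-101 + i \sqrt{9685}} - \sqrt{14263}$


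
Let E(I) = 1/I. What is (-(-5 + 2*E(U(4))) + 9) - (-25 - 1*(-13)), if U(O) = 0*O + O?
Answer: 51/2 ≈ 25.500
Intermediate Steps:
U(O) = O (U(O) = 0 + O = O)
E(I) = 1/I
(-(-5 + 2*E(U(4))) + 9) - (-25 - 1*(-13)) = (-(-5 + 2/4) + 9) - (-25 - 1*(-13)) = (-(-5 + 2*(1/4)) + 9) - (-25 + 13) = (-(-5 + 1/2) + 9) - 1*(-12) = (-1*(-9/2) + 9) + 12 = (9/2 + 9) + 12 = 27/2 + 12 = 51/2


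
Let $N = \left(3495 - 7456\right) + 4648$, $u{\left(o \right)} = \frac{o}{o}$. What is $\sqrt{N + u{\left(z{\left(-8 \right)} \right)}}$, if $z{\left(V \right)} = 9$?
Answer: $4 \sqrt{43} \approx 26.23$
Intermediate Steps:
$u{\left(o \right)} = 1$
$N = 687$ ($N = -3961 + 4648 = 687$)
$\sqrt{N + u{\left(z{\left(-8 \right)} \right)}} = \sqrt{687 + 1} = \sqrt{688} = 4 \sqrt{43}$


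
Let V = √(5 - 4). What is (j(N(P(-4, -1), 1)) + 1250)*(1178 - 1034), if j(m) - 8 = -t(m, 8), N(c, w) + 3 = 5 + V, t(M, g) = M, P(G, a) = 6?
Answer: 180720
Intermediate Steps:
V = 1 (V = √1 = 1)
N(c, w) = 3 (N(c, w) = -3 + (5 + 1) = -3 + 6 = 3)
j(m) = 8 - m
(j(N(P(-4, -1), 1)) + 1250)*(1178 - 1034) = ((8 - 1*3) + 1250)*(1178 - 1034) = ((8 - 3) + 1250)*144 = (5 + 1250)*144 = 1255*144 = 180720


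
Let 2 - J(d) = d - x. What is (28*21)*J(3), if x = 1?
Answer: 0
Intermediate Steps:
J(d) = 3 - d (J(d) = 2 - (d - 1*1) = 2 - (d - 1) = 2 - (-1 + d) = 2 + (1 - d) = 3 - d)
(28*21)*J(3) = (28*21)*(3 - 1*3) = 588*(3 - 3) = 588*0 = 0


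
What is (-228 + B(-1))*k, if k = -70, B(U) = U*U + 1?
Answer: 15820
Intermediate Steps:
B(U) = 1 + U**2 (B(U) = U**2 + 1 = 1 + U**2)
(-228 + B(-1))*k = (-228 + (1 + (-1)**2))*(-70) = (-228 + (1 + 1))*(-70) = (-228 + 2)*(-70) = -226*(-70) = 15820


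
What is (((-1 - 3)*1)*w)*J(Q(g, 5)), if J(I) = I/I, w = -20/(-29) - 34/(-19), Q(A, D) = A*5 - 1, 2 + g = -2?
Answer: -5464/551 ≈ -9.9165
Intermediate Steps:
g = -4 (g = -2 - 2 = -4)
Q(A, D) = -1 + 5*A (Q(A, D) = 5*A - 1 = -1 + 5*A)
w = 1366/551 (w = -20*(-1/29) - 34*(-1/19) = 20/29 + 34/19 = 1366/551 ≈ 2.4791)
J(I) = 1
(((-1 - 3)*1)*w)*J(Q(g, 5)) = (((-1 - 3)*1)*(1366/551))*1 = (-4*1*(1366/551))*1 = -4*1366/551*1 = -5464/551*1 = -5464/551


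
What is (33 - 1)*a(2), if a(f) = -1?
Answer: -32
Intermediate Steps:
(33 - 1)*a(2) = (33 - 1)*(-1) = 32*(-1) = -32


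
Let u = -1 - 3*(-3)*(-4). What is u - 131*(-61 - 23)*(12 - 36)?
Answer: -264133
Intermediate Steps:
u = -37 (u = -1 + 9*(-4) = -1 - 36 = -37)
u - 131*(-61 - 23)*(12 - 36) = -37 - 131*(-61 - 23)*(12 - 36) = -37 - (-11004)*(-24) = -37 - 131*2016 = -37 - 264096 = -264133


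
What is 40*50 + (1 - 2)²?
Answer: 2001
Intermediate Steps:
40*50 + (1 - 2)² = 2000 + (-1)² = 2000 + 1 = 2001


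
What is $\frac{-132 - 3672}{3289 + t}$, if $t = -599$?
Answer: $- \frac{1902}{1345} \approx -1.4141$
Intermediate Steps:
$\frac{-132 - 3672}{3289 + t} = \frac{-132 - 3672}{3289 - 599} = - \frac{3804}{2690} = \left(-3804\right) \frac{1}{2690} = - \frac{1902}{1345}$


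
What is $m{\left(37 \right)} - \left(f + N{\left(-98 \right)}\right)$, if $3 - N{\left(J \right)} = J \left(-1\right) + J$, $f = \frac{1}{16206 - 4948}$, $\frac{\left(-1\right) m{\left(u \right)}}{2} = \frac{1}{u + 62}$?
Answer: $- \frac{3366241}{1114542} \approx -3.0203$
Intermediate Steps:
$m{\left(u \right)} = - \frac{2}{62 + u}$ ($m{\left(u \right)} = - \frac{2}{u + 62} = - \frac{2}{62 + u}$)
$f = \frac{1}{11258} \approx 8.8826 \cdot 10^{-5}$
$N{\left(J \right)} = 3$ ($N{\left(J \right)} = 3 - \left(J \left(-1\right) + J\right) = 3 - \left(- J + J\right) = 3 - 0 = 3 + 0 = 3$)
$m{\left(37 \right)} - \left(f + N{\left(-98 \right)}\right) = - \frac{2}{62 + 37} - \left(\frac{1}{11258} + 3\right) = - \frac{2}{99} - \frac{33775}{11258} = - \frac{3366241}{1114542}$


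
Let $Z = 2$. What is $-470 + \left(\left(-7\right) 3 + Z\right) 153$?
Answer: $-3377$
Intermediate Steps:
$-470 + \left(\left(-7\right) 3 + Z\right) 153 = -470 + \left(\left(-7\right) 3 + 2\right) 153 = -470 + \left(-21 + 2\right) 153 = -470 - 2907 = -3377$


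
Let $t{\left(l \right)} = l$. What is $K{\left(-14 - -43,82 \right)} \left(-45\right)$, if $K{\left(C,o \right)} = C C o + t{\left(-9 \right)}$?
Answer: $-3102885$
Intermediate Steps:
$K{\left(C,o \right)} = -9 + o C^{2}$ ($K{\left(C,o \right)} = C C o - 9 = C^{2} o - 9 = o C^{2} - 9 = -9 + o C^{2}$)
$K{\left(-14 - -43,82 \right)} \left(-45\right) = \left(-9 + 82 \left(-14 - -43\right)^{2}\right) \left(-45\right) = \left(-9 + 82 \left(-14 + 43\right)^{2}\right) \left(-45\right) = \left(-9 + 82 \cdot 29^{2}\right) \left(-45\right) = \left(-9 + 82 \cdot 841\right) \left(-45\right) = \left(-9 + 68962\right) \left(-45\right) = 68953 \left(-45\right) = -3102885$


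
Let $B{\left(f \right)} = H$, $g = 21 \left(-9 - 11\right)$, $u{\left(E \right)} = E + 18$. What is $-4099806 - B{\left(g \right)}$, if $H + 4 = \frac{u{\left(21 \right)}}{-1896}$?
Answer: $- \frac{2591074851}{632} \approx -4.0998 \cdot 10^{6}$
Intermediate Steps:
$u{\left(E \right)} = 18 + E$
$g = -420$ ($g = 21 \left(-20\right) = -420$)
$H = - \frac{2541}{632}$ ($H = -4 + \frac{18 + 21}{-1896} = -4 + 39 \left(- \frac{1}{1896}\right) = -4 - \frac{13}{632} = - \frac{2541}{632} \approx -4.0206$)
$B{\left(f \right)} = - \frac{2541}{632}$
$-4099806 - B{\left(g \right)} = -4099806 - - \frac{2541}{632} = -4099806 + \frac{2541}{632} = - \frac{2591074851}{632}$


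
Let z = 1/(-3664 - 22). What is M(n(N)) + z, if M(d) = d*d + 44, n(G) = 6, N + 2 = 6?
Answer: 294879/3686 ≈ 80.000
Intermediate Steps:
N = 4 (N = -2 + 6 = 4)
M(d) = 44 + d² (M(d) = d² + 44 = 44 + d²)
z = -1/3686 (z = 1/(-3686) = -1/3686 ≈ -0.00027130)
M(n(N)) + z = (44 + 6²) - 1/3686 = (44 + 36) - 1/3686 = 80 - 1/3686 = 294879/3686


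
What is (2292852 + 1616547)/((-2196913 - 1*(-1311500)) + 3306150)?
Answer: 3909399/2420737 ≈ 1.6150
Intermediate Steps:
(2292852 + 1616547)/((-2196913 - 1*(-1311500)) + 3306150) = 3909399/((-2196913 + 1311500) + 3306150) = 3909399/(-885413 + 3306150) = 3909399/2420737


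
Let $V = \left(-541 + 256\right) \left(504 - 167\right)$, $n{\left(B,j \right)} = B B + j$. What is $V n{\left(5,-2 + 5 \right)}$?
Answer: $-2689260$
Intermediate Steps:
$n{\left(B,j \right)} = j + B^{2}$ ($n{\left(B,j \right)} = B^{2} + j = j + B^{2}$)
$V = -96045$ ($V = \left(-285\right) 337 = -96045$)
$V n{\left(5,-2 + 5 \right)} = - 96045 \left(\left(-2 + 5\right) + 5^{2}\right) = - 96045 \left(3 + 25\right) = \left(-96045\right) 28 = -2689260$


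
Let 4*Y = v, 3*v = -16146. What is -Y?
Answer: 2691/2 ≈ 1345.5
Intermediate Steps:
v = -5382 (v = (⅓)*(-16146) = -5382)
Y = -2691/2 (Y = (¼)*(-5382) = -2691/2 ≈ -1345.5)
-Y = -1*(-2691/2) = 2691/2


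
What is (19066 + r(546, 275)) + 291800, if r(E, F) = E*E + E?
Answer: 609528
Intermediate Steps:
r(E, F) = E + E**2 (r(E, F) = E**2 + E = E + E**2)
(19066 + r(546, 275)) + 291800 = (19066 + 546*(1 + 546)) + 291800 = (19066 + 546*547) + 291800 = (19066 + 298662) + 291800 = 317728 + 291800 = 609528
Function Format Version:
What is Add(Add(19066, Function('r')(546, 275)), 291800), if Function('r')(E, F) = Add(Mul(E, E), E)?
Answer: 609528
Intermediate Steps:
Function('r')(E, F) = Add(E, Pow(E, 2)) (Function('r')(E, F) = Add(Pow(E, 2), E) = Add(E, Pow(E, 2)))
Add(Add(19066, Function('r')(546, 275)), 291800) = Add(Add(19066, Mul(546, Add(1, 546))), 291800) = Add(Add(19066, Mul(546, 547)), 291800) = Add(Add(19066, 298662), 291800) = Add(317728, 291800) = 609528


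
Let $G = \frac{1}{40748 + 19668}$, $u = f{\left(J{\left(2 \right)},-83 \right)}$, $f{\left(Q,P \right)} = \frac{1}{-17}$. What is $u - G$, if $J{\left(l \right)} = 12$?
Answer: $- \frac{60433}{1027072} \approx -0.05884$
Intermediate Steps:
$f{\left(Q,P \right)} = - \frac{1}{17}$
$u = - \frac{1}{17} \approx -0.058824$
$G = \frac{1}{60416} \approx 1.6552 \cdot 10^{-5}$
$u - G = - \frac{1}{17} - \frac{1}{60416} = - \frac{60433}{1027072}$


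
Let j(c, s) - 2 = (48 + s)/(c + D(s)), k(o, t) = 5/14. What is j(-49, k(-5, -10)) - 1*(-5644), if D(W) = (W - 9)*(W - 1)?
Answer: 48066212/8515 ≈ 5644.9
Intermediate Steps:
k(o, t) = 5/14 (k(o, t) = 5*(1/14) = 5/14)
D(W) = (-1 + W)*(-9 + W) (D(W) = (-9 + W)*(-1 + W) = (-1 + W)*(-9 + W))
j(c, s) = 2 + (48 + s)/(9 + c + s² - 10*s) (j(c, s) = 2 + (48 + s)/(c + (9 + s² - 10*s)) = 2 + (48 + s)/(9 + c + s² - 10*s))
j(-49, k(-5, -10)) - 1*(-5644) = (66 - 19*5/14 + 2*(-49) + 2*(5/14)²)/(9 - 49 + (5/14)² - 10*5/14) - 1*(-5644) = (66 - 95/14 - 98 + 2*(25/196))/(9 - 49 + 25/196 - 25/7) + 5644 = (66 - 95/14 - 98 + 25/98)/(-8515/196) + 5644 = -196/8515*(-1888/49) + 5644 = 7552/8515 + 5644 = 48066212/8515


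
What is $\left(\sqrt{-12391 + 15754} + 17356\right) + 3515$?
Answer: $20871 + \sqrt{3363} \approx 20929.0$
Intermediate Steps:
$\left(\sqrt{-12391 + 15754} + 17356\right) + 3515 = \left(\sqrt{3363} + 17356\right) + 3515 = \left(17356 + \sqrt{3363}\right) + 3515 = 20871 + \sqrt{3363}$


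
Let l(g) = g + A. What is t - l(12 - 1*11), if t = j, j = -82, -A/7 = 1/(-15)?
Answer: -1252/15 ≈ -83.467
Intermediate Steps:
A = 7/15 (A = -7/(-15) = -7*(-1/15) = 7/15 ≈ 0.46667)
t = -82
l(g) = 7/15 + g (l(g) = g + 7/15 = 7/15 + g)
t - l(12 - 1*11) = -82 - (7/15 + (12 - 1*11)) = -82 - (7/15 + (12 - 11)) = -82 - (7/15 + 1) = -82 - 1*22/15 = -82 - 22/15 = -1252/15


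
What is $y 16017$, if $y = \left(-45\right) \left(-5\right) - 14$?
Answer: $3379587$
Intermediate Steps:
$y = 211$ ($y = 225 - 14 = 211$)
$y 16017 = 211 \cdot 16017 = 3379587$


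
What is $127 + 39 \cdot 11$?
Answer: $556$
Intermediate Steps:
$127 + 39 \cdot 11 = 127 + 429 = 556$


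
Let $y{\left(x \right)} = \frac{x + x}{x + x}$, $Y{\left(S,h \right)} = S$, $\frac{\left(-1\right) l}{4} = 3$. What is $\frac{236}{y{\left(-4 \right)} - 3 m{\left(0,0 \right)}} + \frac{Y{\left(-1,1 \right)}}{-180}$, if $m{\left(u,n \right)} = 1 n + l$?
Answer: $\frac{42517}{6660} \approx 6.3839$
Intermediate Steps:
$l = -12$ ($l = \left(-4\right) 3 = -12$)
$m{\left(u,n \right)} = -12 + n$ ($m{\left(u,n \right)} = 1 n - 12 = n - 12 = -12 + n$)
$y{\left(x \right)} = 1$ ($y{\left(x \right)} = \frac{2 x}{2 x} = 2 x \frac{1}{2 x} = 1$)
$\frac{236}{y{\left(-4 \right)} - 3 m{\left(0,0 \right)}} + \frac{Y{\left(-1,1 \right)}}{-180} = \frac{236}{1 - 3 \left(-12 + 0\right)} - \frac{1}{-180} = \frac{236}{1 - -36} - - \frac{1}{180} = \frac{236}{1 + 36} + \frac{1}{180} = \frac{236}{37} + \frac{1}{180} = \frac{42517}{6660}$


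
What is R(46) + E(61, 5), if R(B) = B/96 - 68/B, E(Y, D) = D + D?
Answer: 9937/1104 ≈ 9.0009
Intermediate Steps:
E(Y, D) = 2*D
R(B) = -68/B + B/96 (R(B) = B*(1/96) - 68/B = B/96 - 68/B = -68/B + B/96)
R(46) + E(61, 5) = (-68/46 + (1/96)*46) + 2*5 = (-68*1/46 + 23/48) + 10 = (-34/23 + 23/48) + 10 = -1103/1104 + 10 = 9937/1104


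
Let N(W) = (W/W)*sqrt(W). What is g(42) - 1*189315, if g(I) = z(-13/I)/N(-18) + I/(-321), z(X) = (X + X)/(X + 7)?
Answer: -20256719/107 + 13*I*sqrt(2)/843 ≈ -1.8932e+5 + 0.021809*I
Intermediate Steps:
N(W) = sqrt(W) (N(W) = 1*sqrt(W) = sqrt(W))
z(X) = 2*X/(7 + X) (z(X) = (2*X)/(7 + X) = 2*X/(7 + X))
g(I) = -I/321 + 13*I*sqrt(2)/(3*I*(7 - 13/I)) (g(I) = (2*(-13/I)/(7 - 13/I))/(sqrt(-18)) + I/(-321) = (-26/(I*(7 - 13/I)))/((3*I*sqrt(2))) + I*(-1/321) = (-26/(I*(7 - 13/I)))*(-I*sqrt(2)/6) - I/321 = 13*I*sqrt(2)/(3*I*(7 - 13/I)) - I/321 = -I/321 + 13*I*sqrt(2)/(3*I*(7 - 13/I)))
g(42) - 1*189315 = (-1*42*(-13 + 7*42) + 1391*I*sqrt(2))/(321*(-13 + 7*42)) - 1*189315 = (-1*42*(-13 + 294) + 1391*I*sqrt(2))/(321*(-13 + 294)) - 189315 = (1/321)*(-1*42*281 + 1391*I*sqrt(2))/281 - 189315 = (1/321)*(1/281)*(-11802 + 1391*I*sqrt(2)) - 189315 = (-14/107 + 13*I*sqrt(2)/843) - 189315 = -20256719/107 + 13*I*sqrt(2)/843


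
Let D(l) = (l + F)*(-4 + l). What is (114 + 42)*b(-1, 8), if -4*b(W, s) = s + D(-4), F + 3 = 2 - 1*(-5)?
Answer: -312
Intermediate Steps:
F = 4 (F = -3 + (2 - 1*(-5)) = -3 + (2 + 5) = -3 + 7 = 4)
D(l) = (-4 + l)*(4 + l) (D(l) = (l + 4)*(-4 + l) = (4 + l)*(-4 + l) = (-4 + l)*(4 + l))
b(W, s) = -s/4 (b(W, s) = -(s + (-16 + (-4)**2))/4 = -(s + (-16 + 16))/4 = -(s + 0)/4 = -s/4)
(114 + 42)*b(-1, 8) = (114 + 42)*(-1/4*8) = 156*(-2) = -312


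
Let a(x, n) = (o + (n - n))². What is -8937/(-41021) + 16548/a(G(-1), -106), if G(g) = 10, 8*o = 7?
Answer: 6206375775/287147 ≈ 21614.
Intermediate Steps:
o = 7/8 (o = (⅛)*7 = 7/8 ≈ 0.87500)
a(x, n) = 49/64 (a(x, n) = (7/8 + (n - n))² = (7/8 + 0)² = (7/8)² = 49/64)
-8937/(-41021) + 16548/a(G(-1), -106) = -8937/(-41021) + 16548/(49/64) = -8937*(-1/41021) + 16548*(64/49) = 8937/41021 + 151296/7 = 6206375775/287147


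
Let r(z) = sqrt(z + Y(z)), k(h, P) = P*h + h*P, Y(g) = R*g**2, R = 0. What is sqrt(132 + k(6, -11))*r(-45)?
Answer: 0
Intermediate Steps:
Y(g) = 0 (Y(g) = 0*g**2 = 0)
k(h, P) = 2*P*h (k(h, P) = P*h + P*h = 2*P*h)
r(z) = sqrt(z) (r(z) = sqrt(z + 0) = sqrt(z))
sqrt(132 + k(6, -11))*r(-45) = sqrt(132 + 2*(-11)*6)*sqrt(-45) = sqrt(132 - 132)*(3*I*sqrt(5)) = sqrt(0)*(3*I*sqrt(5)) = 0*(3*I*sqrt(5)) = 0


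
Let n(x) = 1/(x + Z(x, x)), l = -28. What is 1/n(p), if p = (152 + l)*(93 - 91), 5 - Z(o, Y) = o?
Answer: 5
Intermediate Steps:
Z(o, Y) = 5 - o
p = 248 (p = (152 - 28)*(93 - 91) = 124*2 = 248)
n(x) = 1/5 (n(x) = 1/(x + (5 - x)) = 1/5)
1/n(p) = 1/(1/5) = 5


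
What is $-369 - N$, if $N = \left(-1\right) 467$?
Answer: $98$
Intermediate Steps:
$N = -467$
$-369 - N = -369 - -467 = -369 + 467 = 98$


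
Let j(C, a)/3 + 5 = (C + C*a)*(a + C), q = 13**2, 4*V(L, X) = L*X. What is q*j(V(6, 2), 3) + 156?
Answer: 34125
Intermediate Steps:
V(L, X) = L*X/4 (V(L, X) = (L*X)/4 = L*X/4)
q = 169
j(C, a) = -15 + 3*(C + a)*(C + C*a) (j(C, a) = -15 + 3*((C + C*a)*(a + C)) = -15 + 3*((C + C*a)*(C + a)) = -15 + 3*((C + a)*(C + C*a)) = -15 + 3*(C + a)*(C + C*a))
q*j(V(6, 2), 3) + 156 = 169*(-15 + 3*((1/4)*6*2)**2 + 3*((1/4)*6*2)*3 + 3*((1/4)*6*2)*3**2 + 3*3*((1/4)*6*2)**2) + 156 = 169*(-15 + 3*3**2 + 3*3*3 + 3*3*9 + 3*3*3**2) + 156 = 169*(-15 + 3*9 + 27 + 81 + 3*3*9) + 156 = 169*(-15 + 27 + 27 + 81 + 81) + 156 = 169*201 + 156 = 33969 + 156 = 34125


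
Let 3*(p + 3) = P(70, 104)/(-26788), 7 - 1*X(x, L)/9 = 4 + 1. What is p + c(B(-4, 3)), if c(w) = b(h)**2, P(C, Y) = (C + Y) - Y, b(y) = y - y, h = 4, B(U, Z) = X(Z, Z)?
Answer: -120581/40182 ≈ -3.0009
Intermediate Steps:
X(x, L) = 18 (X(x, L) = 63 - 9*(4 + 1) = 63 - 9*5 = 63 - 45 = 18)
B(U, Z) = 18
b(y) = 0
P(C, Y) = C
c(w) = 0 (c(w) = 0**2 = 0)
p = -120581/40182 (p = -3 + (70/(-26788))/3 = -3 + (70*(-1/26788))/3 = -3 + (1/3)*(-35/13394) = -3 - 35/40182 = -120581/40182 ≈ -3.0009)
p + c(B(-4, 3)) = -120581/40182 + 0 = -120581/40182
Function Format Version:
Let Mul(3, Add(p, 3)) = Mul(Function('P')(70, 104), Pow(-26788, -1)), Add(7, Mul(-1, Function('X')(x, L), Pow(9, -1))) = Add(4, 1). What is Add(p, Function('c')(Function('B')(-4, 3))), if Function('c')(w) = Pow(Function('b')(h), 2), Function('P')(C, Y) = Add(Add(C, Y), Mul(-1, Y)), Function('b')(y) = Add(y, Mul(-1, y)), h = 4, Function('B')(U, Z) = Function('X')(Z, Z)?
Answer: Rational(-120581, 40182) ≈ -3.0009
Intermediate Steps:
Function('X')(x, L) = 18 (Function('X')(x, L) = Add(63, Mul(-9, Add(4, 1))) = Add(63, Mul(-9, 5)) = Add(63, -45) = 18)
Function('B')(U, Z) = 18
Function('b')(y) = 0
Function('P')(C, Y) = C
Function('c')(w) = 0 (Function('c')(w) = Pow(0, 2) = 0)
p = Rational(-120581, 40182) (p = Add(-3, Mul(Rational(1, 3), Mul(70, Pow(-26788, -1)))) = Add(-3, Mul(Rational(1, 3), Mul(70, Rational(-1, 26788)))) = Add(-3, Mul(Rational(1, 3), Rational(-35, 13394))) = Add(-3, Rational(-35, 40182)) = Rational(-120581, 40182) ≈ -3.0009)
Add(p, Function('c')(Function('B')(-4, 3))) = Add(Rational(-120581, 40182), 0) = Rational(-120581, 40182)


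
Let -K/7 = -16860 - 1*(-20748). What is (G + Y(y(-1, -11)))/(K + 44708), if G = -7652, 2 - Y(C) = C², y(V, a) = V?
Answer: -7651/17492 ≈ -0.43740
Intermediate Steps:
Y(C) = 2 - C²
K = -27216 (K = -7*(-16860 - 1*(-20748)) = -7*(-16860 + 20748) = -7*3888 = -27216)
(G + Y(y(-1, -11)))/(K + 44708) = (-7652 + (2 - 1*(-1)²))/(-27216 + 44708) = (-7652 + (2 - 1*1))/17492 = (-7652 + (2 - 1))*(1/17492) = (-7652 + 1)*(1/17492) = -7651*1/17492 = -7651/17492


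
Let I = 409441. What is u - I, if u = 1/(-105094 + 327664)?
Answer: -91129283369/222570 ≈ -4.0944e+5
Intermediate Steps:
u = 1/222570 ≈ 4.4930e-6
u - I = 1/222570 - 1*409441 = 1/222570 - 409441 = -91129283369/222570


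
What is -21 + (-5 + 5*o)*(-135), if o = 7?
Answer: -4071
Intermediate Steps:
-21 + (-5 + 5*o)*(-135) = -21 + (-5 + 5*7)*(-135) = -21 + (-5 + 35)*(-135) = -21 + 30*(-135) = -21 - 4050 = -4071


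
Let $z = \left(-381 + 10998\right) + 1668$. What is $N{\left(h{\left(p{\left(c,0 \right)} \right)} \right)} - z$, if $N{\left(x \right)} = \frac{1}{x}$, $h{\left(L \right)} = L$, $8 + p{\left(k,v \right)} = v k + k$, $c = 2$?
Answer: $- \frac{73711}{6} \approx -12285.0$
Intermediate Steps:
$p{\left(k,v \right)} = -8 + k + k v$ ($p{\left(k,v \right)} = -8 + \left(v k + k\right) = -8 + \left(k v + k\right) = -8 + \left(k + k v\right) = -8 + k + k v$)
$z = 12285$ ($z = 10617 + 1668 = 12285$)
$N{\left(h{\left(p{\left(c,0 \right)} \right)} \right)} - z = \frac{1}{-8 + 2 + 2 \cdot 0} - 12285 = \frac{1}{-8 + 2 + 0} - 12285 = \frac{1}{-6} - 12285 = - \frac{1}{6} - 12285 = - \frac{73711}{6}$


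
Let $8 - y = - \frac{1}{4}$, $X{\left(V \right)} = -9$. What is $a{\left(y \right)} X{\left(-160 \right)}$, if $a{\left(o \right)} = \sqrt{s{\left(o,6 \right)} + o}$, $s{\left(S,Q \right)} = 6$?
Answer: $- \frac{9 \sqrt{57}}{2} \approx -33.974$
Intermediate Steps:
$y = \frac{33}{4}$ ($y = 8 - - \frac{1}{4} = 8 + \frac{1}{4} = \frac{33}{4} \approx 8.25$)
$a{\left(o \right)} = \sqrt{6 + o}$
$a{\left(y \right)} X{\left(-160 \right)} = \sqrt{6 + \frac{33}{4}} \left(-9\right) = \sqrt{\frac{57}{4}} \left(-9\right) = \frac{\sqrt{57}}{2} \left(-9\right) = - \frac{9 \sqrt{57}}{2}$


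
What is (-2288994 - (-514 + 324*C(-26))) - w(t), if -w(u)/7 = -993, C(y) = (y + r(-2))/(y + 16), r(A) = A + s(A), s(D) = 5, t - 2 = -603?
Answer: -11480881/5 ≈ -2.2962e+6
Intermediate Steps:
t = -601 (t = 2 - 603 = -601)
r(A) = 5 + A (r(A) = A + 5 = 5 + A)
C(y) = (3 + y)/(16 + y) (C(y) = (y + (5 - 2))/(y + 16) = (y + 3)/(16 + y) = (3 + y)/(16 + y))
w(u) = 6951 (w(u) = -7*(-993) = 6951)
(-2288994 - (-514 + 324*C(-26))) - w(t) = (-2288994 - (-514 + 324*((3 - 26)/(16 - 26)))) - 1*6951 = (-2288994 - (-514 + 324*(-23/(-10)))) - 6951 = (-2288994 - (-514 + 324*(-⅒*(-23)))) - 6951 = (-2288994 - (-514 + 324*(23/10))) - 6951 = (-2288994 - (-514 + 3726/5)) - 6951 = (-2288994 - 1*1156/5) - 6951 = (-2288994 - 1156/5) - 6951 = -11446126/5 - 6951 = -11480881/5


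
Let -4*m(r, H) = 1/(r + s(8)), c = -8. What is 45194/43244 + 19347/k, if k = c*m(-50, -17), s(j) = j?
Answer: -8784714917/21622 ≈ -4.0629e+5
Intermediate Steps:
m(r, H) = -1/(4*(8 + r)) (m(r, H) = -1/(4*(r + 8)) = -1/(4*(8 + r)))
k = -1/21 (k = -(-8)/(32 + 4*(-50)) = -(-8)/(32 - 200) = -(-8)/(-168) = -(-8)*(-1)/168 = -8*1/168 = -1/21 ≈ -0.047619)
45194/43244 + 19347/k = 45194/43244 + 19347/(-1/21) = 45194*(1/43244) + 19347*(-21) = 22597/21622 - 406287 = -8784714917/21622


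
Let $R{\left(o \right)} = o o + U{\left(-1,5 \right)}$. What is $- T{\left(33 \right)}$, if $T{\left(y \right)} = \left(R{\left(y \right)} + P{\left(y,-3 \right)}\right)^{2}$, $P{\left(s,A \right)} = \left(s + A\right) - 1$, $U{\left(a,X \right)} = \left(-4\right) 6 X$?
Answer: $-996004$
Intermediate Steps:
$U{\left(a,X \right)} = - 24 X$
$R{\left(o \right)} = -120 + o^{2}$ ($R{\left(o \right)} = o o - 120 = o^{2} - 120 = -120 + o^{2}$)
$P{\left(s,A \right)} = -1 + A + s$ ($P{\left(s,A \right)} = \left(A + s\right) - 1 = -1 + A + s$)
$T{\left(y \right)} = \left(-124 + y + y^{2}\right)^{2}$ ($T{\left(y \right)} = \left(\left(-120 + y^{2}\right) - \left(4 - y\right)\right)^{2} = \left(\left(-120 + y^{2}\right) + \left(-4 + y\right)\right)^{2} = \left(-124 + y + y^{2}\right)^{2}$)
$- T{\left(33 \right)} = - \left(-124 + 33 + 33^{2}\right)^{2} = - \left(-124 + 33 + 1089\right)^{2} = - 998^{2} = \left(-1\right) 996004 = -996004$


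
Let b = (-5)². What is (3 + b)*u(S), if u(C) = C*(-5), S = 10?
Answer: -1400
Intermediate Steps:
b = 25
u(C) = -5*C
(3 + b)*u(S) = (3 + 25)*(-5*10) = 28*(-50) = -1400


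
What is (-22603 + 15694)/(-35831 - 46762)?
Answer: 329/3933 ≈ 0.083651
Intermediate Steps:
(-22603 + 15694)/(-35831 - 46762) = -6909/(-82593) = -6909*(-1/82593) = 329/3933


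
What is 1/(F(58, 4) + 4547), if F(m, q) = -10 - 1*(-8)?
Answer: 1/4545 ≈ 0.00022002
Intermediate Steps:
F(m, q) = -2 (F(m, q) = -10 + 8 = -2)
1/(F(58, 4) + 4547) = 1/(-2 + 4547) = 1/4545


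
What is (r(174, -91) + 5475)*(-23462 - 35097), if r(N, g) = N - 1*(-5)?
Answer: -331092586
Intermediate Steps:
r(N, g) = 5 + N (r(N, g) = N + 5 = 5 + N)
(r(174, -91) + 5475)*(-23462 - 35097) = ((5 + 174) + 5475)*(-23462 - 35097) = (179 + 5475)*(-58559) = 5654*(-58559) = -331092586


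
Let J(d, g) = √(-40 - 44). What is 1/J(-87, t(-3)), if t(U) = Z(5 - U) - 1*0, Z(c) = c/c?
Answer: -I*√21/42 ≈ -0.10911*I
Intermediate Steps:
Z(c) = 1
t(U) = 1 (t(U) = 1 - 1*0 = 1 + 0 = 1)
J(d, g) = 2*I*√21 (J(d, g) = √(-84) = 2*I*√21)
1/J(-87, t(-3)) = 1/(2*I*√21) = -I*√21/42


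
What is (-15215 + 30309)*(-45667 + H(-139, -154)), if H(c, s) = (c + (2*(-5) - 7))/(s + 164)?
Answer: -3447665822/5 ≈ -6.8953e+8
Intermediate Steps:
H(c, s) = (-17 + c)/(164 + s) (H(c, s) = (c + (-10 - 7))/(164 + s) = (c - 17)/(164 + s) = (-17 + c)/(164 + s))
(-15215 + 30309)*(-45667 + H(-139, -154)) = (-15215 + 30309)*(-45667 + (-17 - 139)/(164 - 154)) = 15094*(-45667 - 156/10) = 15094*(-45667 + (⅒)*(-156)) = 15094*(-45667 - 78/5) = 15094*(-228413/5) = -3447665822/5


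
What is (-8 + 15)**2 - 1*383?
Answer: -334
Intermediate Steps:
(-8 + 15)**2 - 1*383 = 7**2 - 383 = 49 - 383 = -334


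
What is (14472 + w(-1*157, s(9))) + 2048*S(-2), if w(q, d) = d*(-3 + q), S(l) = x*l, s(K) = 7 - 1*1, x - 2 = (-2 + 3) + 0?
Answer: 1224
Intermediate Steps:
x = 3 (x = 2 + ((-2 + 3) + 0) = 2 + (1 + 0) = 2 + 1 = 3)
s(K) = 6 (s(K) = 7 - 1 = 6)
S(l) = 3*l
(14472 + w(-1*157, s(9))) + 2048*S(-2) = (14472 + 6*(-3 - 1*157)) + 2048*(3*(-2)) = (14472 + 6*(-3 - 157)) + 2048*(-6) = (14472 + 6*(-160)) - 12288 = (14472 - 960) - 12288 = 13512 - 12288 = 1224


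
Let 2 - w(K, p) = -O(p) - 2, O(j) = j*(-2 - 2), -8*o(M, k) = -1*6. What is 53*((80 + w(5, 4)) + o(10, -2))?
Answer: 14575/4 ≈ 3643.8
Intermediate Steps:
o(M, k) = ¾ (o(M, k) = -(-1)*6/8 = -⅛*(-6) = ¾)
O(j) = -4*j (O(j) = j*(-4) = -4*j)
w(K, p) = 4 - 4*p (w(K, p) = 2 - (-(-4)*p - 2) = 2 - (4*p - 2) = 2 - (-2 + 4*p) = 2 + (2 - 4*p) = 4 - 4*p)
53*((80 + w(5, 4)) + o(10, -2)) = 53*((80 + (4 - 4*4)) + ¾) = 53*((80 + (4 - 16)) + ¾) = 53*((80 - 12) + ¾) = 53*(68 + ¾) = 53*(275/4) = 14575/4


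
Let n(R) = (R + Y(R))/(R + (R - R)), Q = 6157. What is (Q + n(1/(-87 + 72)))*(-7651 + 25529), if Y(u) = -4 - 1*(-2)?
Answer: 110629064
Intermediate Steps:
Y(u) = -2 (Y(u) = -4 + 2 = -2)
n(R) = (-2 + R)/R (n(R) = (R - 2)/(R + (R - R)) = (-2 + R)/(R + 0) = (-2 + R)/R)
(Q + n(1/(-87 + 72)))*(-7651 + 25529) = (6157 + (-2 + 1/(-87 + 72))/(1/(-87 + 72)))*(-7651 + 25529) = (6157 + (-2 + 1/(-15))/(1/(-15)))*17878 = (6157 + (-2 - 1/15)/(-1/15))*17878 = (6157 - 15*(-31/15))*17878 = (6157 + 31)*17878 = 6188*17878 = 110629064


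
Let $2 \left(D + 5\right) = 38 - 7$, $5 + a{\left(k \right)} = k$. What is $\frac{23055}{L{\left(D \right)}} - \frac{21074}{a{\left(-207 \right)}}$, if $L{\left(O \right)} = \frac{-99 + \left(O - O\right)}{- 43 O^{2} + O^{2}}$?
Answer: $\frac{628733221}{583} \approx 1.0784 \cdot 10^{6}$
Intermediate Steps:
$a{\left(k \right)} = -5 + k$
$D = \frac{21}{2}$ ($D = -5 + \frac{38 - 7}{2} = -5 + \frac{1}{2} \cdot 31 = -5 + \frac{31}{2} = \frac{21}{2} \approx 10.5$)
$L{\left(O \right)} = \frac{33}{14 O^{2}}$ ($L{\left(O \right)} = \frac{-99 + 0}{\left(-42\right) O^{2}} = - 99 \left(- \frac{1}{42 O^{2}}\right) = \frac{33}{14 O^{2}}$)
$\frac{23055}{L{\left(D \right)}} - \frac{21074}{a{\left(-207 \right)}} = \frac{23055}{\frac{33}{14} \frac{1}{\frac{441}{4}}} - \frac{21074}{-5 - 207} = \frac{23055}{\frac{33}{14} \cdot \frac{4}{441}} - \frac{21074}{-212} = \frac{23055}{\frac{22}{1029}} - - \frac{10537}{106} = 23055 \cdot \frac{1029}{22} + \frac{10537}{106} = \frac{23723595}{22} + \frac{10537}{106} = \frac{628733221}{583}$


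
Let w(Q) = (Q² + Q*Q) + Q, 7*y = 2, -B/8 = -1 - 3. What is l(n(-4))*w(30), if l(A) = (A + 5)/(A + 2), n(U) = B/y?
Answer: 35685/19 ≈ 1878.2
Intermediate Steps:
B = 32 (B = -8*(-1 - 3) = -8*(-4) = 32)
y = 2/7 (y = (⅐)*2 = 2/7 ≈ 0.28571)
w(Q) = Q + 2*Q² (w(Q) = (Q² + Q²) + Q = 2*Q² + Q = Q + 2*Q²)
n(U) = 112 (n(U) = 32/(2/7) = 32*(7/2) = 112)
l(A) = (5 + A)/(2 + A)
l(n(-4))*w(30) = ((5 + 112)/(2 + 112))*(30*(1 + 2*30)) = (117/114)*(30*(1 + 60)) = ((1/114)*117)*(30*61) = (39/38)*1830 = 35685/19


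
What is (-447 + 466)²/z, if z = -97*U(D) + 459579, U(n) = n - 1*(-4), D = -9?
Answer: 361/460064 ≈ 0.00078467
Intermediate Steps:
U(n) = 4 + n (U(n) = n + 4 = 4 + n)
z = 460064 (z = -97*(4 - 9) + 459579 = -97*(-5) + 459579 = 485 + 459579 = 460064)
(-447 + 466)²/z = (-447 + 466)²/460064 = 19²*(1/460064) = 361*(1/460064) = 361/460064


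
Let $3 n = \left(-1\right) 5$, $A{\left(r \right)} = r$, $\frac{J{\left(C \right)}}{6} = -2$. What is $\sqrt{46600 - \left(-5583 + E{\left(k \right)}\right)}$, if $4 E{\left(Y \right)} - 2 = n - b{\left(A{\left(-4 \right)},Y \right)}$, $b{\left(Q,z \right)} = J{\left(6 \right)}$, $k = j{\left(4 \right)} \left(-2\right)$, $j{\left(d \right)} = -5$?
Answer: $\frac{\sqrt{1878477}}{6} \approx 228.43$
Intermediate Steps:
$J{\left(C \right)} = -12$ ($J{\left(C \right)} = 6 \left(-2\right) = -12$)
$k = 10$ ($k = \left(-5\right) \left(-2\right) = 10$)
$b{\left(Q,z \right)} = -12$
$n = - \frac{5}{3}$ ($n = \frac{\left(-1\right) 5}{3} = \frac{1}{3} \left(-5\right) = - \frac{5}{3} \approx -1.6667$)
$E{\left(Y \right)} = \frac{37}{12}$ ($E{\left(Y \right)} = \frac{1}{2} + \frac{- \frac{5}{3} - -12}{4} = \frac{1}{2} + \frac{- \frac{5}{3} + 12}{4} = \frac{1}{2} + \frac{1}{4} \cdot \frac{31}{3} = \frac{1}{2} + \frac{31}{12} = \frac{37}{12}$)
$\sqrt{46600 - \left(-5583 + E{\left(k \right)}\right)} = \sqrt{46600 + \left(5583 - \frac{37}{12}\right)} = \sqrt{46600 + \frac{66959}{12}} = \sqrt{\frac{626159}{12}} = \frac{\sqrt{1878477}}{6}$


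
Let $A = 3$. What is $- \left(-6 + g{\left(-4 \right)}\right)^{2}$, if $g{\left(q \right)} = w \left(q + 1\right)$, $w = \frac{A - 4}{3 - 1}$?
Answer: $- \frac{81}{4} \approx -20.25$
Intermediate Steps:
$w = - \frac{1}{2}$ ($w = \frac{3 - 4}{3 - 1} = - \frac{1}{2} \approx -0.5$)
$g{\left(q \right)} = - \frac{1}{2} - \frac{q}{2}$ ($g{\left(q \right)} = - \frac{q + 1}{2} = - \frac{1 + q}{2} = - \frac{1}{2} - \frac{q}{2}$)
$- \left(-6 + g{\left(-4 \right)}\right)^{2} = - \left(-6 - - \frac{3}{2}\right)^{2} = - \left(-6 + \left(- \frac{1}{2} + 2\right)\right)^{2} = - \left(-6 + \frac{3}{2}\right)^{2} = - \left(- \frac{9}{2}\right)^{2} = \left(-1\right) \frac{81}{4} = - \frac{81}{4}$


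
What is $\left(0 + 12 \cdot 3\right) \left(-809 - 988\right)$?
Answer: $-64692$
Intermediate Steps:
$\left(0 + 12 \cdot 3\right) \left(-809 - 988\right) = \left(0 + 36\right) \left(-1797\right) = 36 \left(-1797\right) = -64692$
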